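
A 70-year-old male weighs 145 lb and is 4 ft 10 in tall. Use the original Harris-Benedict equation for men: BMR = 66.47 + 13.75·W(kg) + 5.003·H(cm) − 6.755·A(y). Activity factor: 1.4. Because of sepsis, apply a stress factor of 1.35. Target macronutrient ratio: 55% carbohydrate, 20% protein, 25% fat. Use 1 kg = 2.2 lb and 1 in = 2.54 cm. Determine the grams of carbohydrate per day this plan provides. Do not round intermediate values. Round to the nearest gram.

Convert to metric: weight = 145 ÷ 2.2 = 65.9091 kg; height = (4×12 + 10) × 2.54 = 58 × 2.54 = 147.32 cm.
Harris-Benedict: BMR = 66.47 + 13.75(65.9091) + 5.003(147.32) − 6.755(70) = 1236.912 kcal/day.
TEE = 1236.912 × 1.4 = 1731.6767 kcal/day.
With stress factor 1.35: 1731.6767 × 1.35 = 2337.7636 kcal/day.
Carbohydrate energy = 55% × 2337.7636 = 1285.77 kcal.
Carbohydrate = 1285.77 ÷ 4 kcal/g = 321.4425 g.

321 g/day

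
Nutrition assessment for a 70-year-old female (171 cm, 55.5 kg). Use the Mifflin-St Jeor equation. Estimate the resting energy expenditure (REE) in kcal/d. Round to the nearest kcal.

1113 kcal/d

Mifflin-St Jeor (female): BMR = 10(55.5) + 6.25(171) − 5(70) − 161 = 555 + 1068.75 − 350 − 161 = 1112.75 kcal/day.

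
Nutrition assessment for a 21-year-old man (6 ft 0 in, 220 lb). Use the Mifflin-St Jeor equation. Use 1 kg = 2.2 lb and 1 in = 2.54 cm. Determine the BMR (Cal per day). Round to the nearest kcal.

2043 Cal per day

Convert to metric: weight = 220 ÷ 2.2 = 100 kg; height = (6×12 + 0) × 2.54 = 72 × 2.54 = 182.88 cm.
Mifflin-St Jeor (male): BMR = 10(100) + 6.25(182.88) − 5(21) + 5 = 1000 + 1143 − 105 + 5 = 2043 kcal/day.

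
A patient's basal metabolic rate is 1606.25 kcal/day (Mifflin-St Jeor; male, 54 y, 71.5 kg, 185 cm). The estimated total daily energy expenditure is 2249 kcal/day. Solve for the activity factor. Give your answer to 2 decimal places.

1.40

Activity factor = TEE ÷ BMR = 2249 ÷ 1606.25 = 1.4.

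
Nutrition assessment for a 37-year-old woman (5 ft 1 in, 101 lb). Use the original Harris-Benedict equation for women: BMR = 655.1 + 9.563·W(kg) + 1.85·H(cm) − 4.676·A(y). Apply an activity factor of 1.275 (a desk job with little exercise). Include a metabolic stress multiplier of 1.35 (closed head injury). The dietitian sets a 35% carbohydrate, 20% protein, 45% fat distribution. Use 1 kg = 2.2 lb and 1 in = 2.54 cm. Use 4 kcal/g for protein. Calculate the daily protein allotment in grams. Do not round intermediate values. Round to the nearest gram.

104 g/day

Convert to metric: weight = 101 ÷ 2.2 = 45.9091 kg; height = (5×12 + 1) × 2.54 = 61 × 2.54 = 154.94 cm.
Harris-Benedict: BMR = 655.1 + 9.563(45.9091) + 1.85(154.94) − 4.676(37) = 1207.7556 kcal/day.
TEE = 1207.7556 × 1.275 = 1539.8884 kcal/day.
With stress factor 1.35: 1539.8884 × 1.35 = 2078.8494 kcal/day.
Protein energy = 20% × 2078.8494 = 415.7699 kcal.
Protein = 415.7699 ÷ 4 kcal/g = 103.9425 g.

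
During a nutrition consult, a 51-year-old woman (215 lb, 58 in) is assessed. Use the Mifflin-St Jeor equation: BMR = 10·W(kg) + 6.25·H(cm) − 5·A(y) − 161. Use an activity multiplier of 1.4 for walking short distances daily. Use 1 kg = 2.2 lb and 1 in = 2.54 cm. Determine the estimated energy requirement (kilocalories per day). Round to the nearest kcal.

2075 kilocalories per day

Convert to metric: weight = 215 ÷ 2.2 = 97.7273 kg; height = 58 × 2.54 = 147.32 cm.
Mifflin-St Jeor (female): BMR = 10(97.7273) + 6.25(147.32) − 5(51) − 161 = 977.2727 + 920.75 − 255 − 161 = 1482.0227 kcal/day.
TEE = BMR × activity factor = 1482.0227 × 1.4 = 2074.8318 kcal/day.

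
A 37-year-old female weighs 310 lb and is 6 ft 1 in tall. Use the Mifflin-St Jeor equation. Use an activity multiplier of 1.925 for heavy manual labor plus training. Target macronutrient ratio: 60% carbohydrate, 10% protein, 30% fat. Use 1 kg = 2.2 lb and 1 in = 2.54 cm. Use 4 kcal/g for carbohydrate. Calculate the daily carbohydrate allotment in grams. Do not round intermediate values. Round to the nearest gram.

642 g/day

Convert to metric: weight = 310 ÷ 2.2 = 140.9091 kg; height = (6×12 + 1) × 2.54 = 73 × 2.54 = 185.42 cm.
Mifflin-St Jeor (female): BMR = 10(140.9091) + 6.25(185.42) − 5(37) − 161 = 1409.0909 + 1158.875 − 185 − 161 = 2221.9659 kcal/day.
TEE = 2221.9659 × 1.925 = 4277.2844 kcal/day.
Carbohydrate energy = 60% × 4277.2844 = 2566.3706 kcal.
Carbohydrate = 2566.3706 ÷ 4 kcal/g = 641.5927 g.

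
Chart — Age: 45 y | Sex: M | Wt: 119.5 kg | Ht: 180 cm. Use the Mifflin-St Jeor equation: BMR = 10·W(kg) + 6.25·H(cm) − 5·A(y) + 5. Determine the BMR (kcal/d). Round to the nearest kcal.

2100 kcal/d

Mifflin-St Jeor (male): BMR = 10(119.5) + 6.25(180) − 5(45) + 5 = 1195 + 1125 − 225 + 5 = 2100 kcal/day.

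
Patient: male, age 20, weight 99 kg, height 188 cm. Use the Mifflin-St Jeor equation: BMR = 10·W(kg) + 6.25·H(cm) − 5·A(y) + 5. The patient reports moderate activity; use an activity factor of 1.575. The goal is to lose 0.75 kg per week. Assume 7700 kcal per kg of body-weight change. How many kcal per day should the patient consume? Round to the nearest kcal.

Mifflin-St Jeor (male): BMR = 10(99) + 6.25(188) − 5(20) + 5 = 990 + 1175 − 100 + 5 = 2070 kcal/day.
TEE = 2070 × 1.575 = 3260.25 kcal/day.
Required daily deficit = 0.75 × 7700 ÷ 7 = 825 kcal/day.
Target intake = 3260.25 − 825 = 2435.25 kcal/day.

2435 kcal per day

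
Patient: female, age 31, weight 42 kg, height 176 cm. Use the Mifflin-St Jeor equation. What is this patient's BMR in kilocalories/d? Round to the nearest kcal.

1204 kilocalories/d

Mifflin-St Jeor (female): BMR = 10(42) + 6.25(176) − 5(31) − 161 = 420 + 1100 − 155 − 161 = 1204 kcal/day.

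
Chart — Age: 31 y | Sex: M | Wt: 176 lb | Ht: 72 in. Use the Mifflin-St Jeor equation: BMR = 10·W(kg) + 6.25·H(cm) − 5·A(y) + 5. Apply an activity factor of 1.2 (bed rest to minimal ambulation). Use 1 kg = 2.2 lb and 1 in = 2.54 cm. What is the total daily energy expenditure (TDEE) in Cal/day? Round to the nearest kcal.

2152 Cal/day

Convert to metric: weight = 176 ÷ 2.2 = 80 kg; height = 72 × 2.54 = 182.88 cm.
Mifflin-St Jeor (male): BMR = 10(80) + 6.25(182.88) − 5(31) + 5 = 800 + 1143 − 155 + 5 = 1793 kcal/day.
TEE = BMR × activity factor = 1793 × 1.2 = 2151.6 kcal/day.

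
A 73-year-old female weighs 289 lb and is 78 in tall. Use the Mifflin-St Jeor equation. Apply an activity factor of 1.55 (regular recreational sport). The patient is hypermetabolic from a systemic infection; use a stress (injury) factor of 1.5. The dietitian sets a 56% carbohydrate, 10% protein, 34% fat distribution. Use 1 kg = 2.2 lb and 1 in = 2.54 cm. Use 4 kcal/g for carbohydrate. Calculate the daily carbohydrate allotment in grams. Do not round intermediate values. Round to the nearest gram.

Convert to metric: weight = 289 ÷ 2.2 = 131.3636 kg; height = 78 × 2.54 = 198.12 cm.
Mifflin-St Jeor (female): BMR = 10(131.3636) + 6.25(198.12) − 5(73) − 161 = 1313.6364 + 1238.25 − 365 − 161 = 2025.8864 kcal/day.
TEE = 2025.8864 × 1.55 = 3140.1239 kcal/day.
With stress factor 1.5: 3140.1239 × 1.5 = 4710.1858 kcal/day.
Carbohydrate energy = 56% × 4710.1858 = 2637.704 kcal.
Carbohydrate = 2637.704 ÷ 4 kcal/g = 659.426 g.

659 g/day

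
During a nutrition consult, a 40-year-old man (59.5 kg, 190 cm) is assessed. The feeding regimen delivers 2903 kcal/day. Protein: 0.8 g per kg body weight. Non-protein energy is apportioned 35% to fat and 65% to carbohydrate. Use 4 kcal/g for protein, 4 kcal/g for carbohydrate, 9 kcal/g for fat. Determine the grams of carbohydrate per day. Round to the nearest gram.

441 g/day

Protein = 0.8 × 59.5 = 47.6 g → 47.6 × 4 = 190.4 kcal.
Non-protein calories = 2903 − 190.4 = 2712.6 kcal.
Fat: 35% × 2712.6 = 949.41 kcal; carbohydrate: 1763.19 kcal.
Carbohydrate: 1763.19 kcal ÷ 4 kcal/g = 440.7975 g.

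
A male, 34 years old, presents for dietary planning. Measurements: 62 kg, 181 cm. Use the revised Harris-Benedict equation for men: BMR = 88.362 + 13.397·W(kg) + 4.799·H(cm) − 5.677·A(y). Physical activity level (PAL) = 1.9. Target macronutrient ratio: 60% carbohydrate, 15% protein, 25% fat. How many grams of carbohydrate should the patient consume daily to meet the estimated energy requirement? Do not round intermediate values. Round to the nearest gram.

454 g/day

Harris-Benedict: BMR = 88.362 + 13.397(62) + 4.799(181) − 5.677(34) = 1594.577 kcal/day.
TEE = 1594.577 × 1.9 = 3029.6963 kcal/day.
Carbohydrate energy = 60% × 3029.6963 = 1817.8178 kcal.
Carbohydrate = 1817.8178 ÷ 4 kcal/g = 454.4544 g.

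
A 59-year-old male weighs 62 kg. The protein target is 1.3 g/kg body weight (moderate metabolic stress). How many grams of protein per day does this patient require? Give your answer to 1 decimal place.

Protein = 1.3 g/kg × 62 kg = 80.6 g/day.

80.6 g/day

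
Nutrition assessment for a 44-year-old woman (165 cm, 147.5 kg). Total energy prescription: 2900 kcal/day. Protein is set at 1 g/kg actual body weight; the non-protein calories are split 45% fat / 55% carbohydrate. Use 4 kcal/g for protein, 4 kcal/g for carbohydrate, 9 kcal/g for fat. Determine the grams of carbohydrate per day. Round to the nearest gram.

318 g/day

Protein = 1 × 147.5 = 147.5 g → 147.5 × 4 = 590 kcal.
Non-protein calories = 2900 − 590 = 2310 kcal.
Fat: 45% × 2310 = 1039.5 kcal; carbohydrate: 1270.5 kcal.
Carbohydrate: 1270.5 kcal ÷ 4 kcal/g = 317.625 g.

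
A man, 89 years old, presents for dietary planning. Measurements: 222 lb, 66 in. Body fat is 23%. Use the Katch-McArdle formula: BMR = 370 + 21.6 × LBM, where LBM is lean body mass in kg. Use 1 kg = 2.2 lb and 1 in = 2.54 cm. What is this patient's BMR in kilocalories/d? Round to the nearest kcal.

Convert to metric: weight = 222 ÷ 2.2 = 100.9091 kg; height = 66 × 2.54 = 167.64 cm.
LBM = 100.9091 × (1 − 0.23) = 77.7 kg. Katch-McArdle: BMR = 370 + 21.6 × 77.7 = 2048.32 kcal/day.

2048 kilocalories/d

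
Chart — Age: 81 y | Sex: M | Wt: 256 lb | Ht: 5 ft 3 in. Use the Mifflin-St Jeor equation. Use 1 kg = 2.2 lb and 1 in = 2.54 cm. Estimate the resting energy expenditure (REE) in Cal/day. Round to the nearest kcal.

1764 Cal/day

Convert to metric: weight = 256 ÷ 2.2 = 116.3636 kg; height = (5×12 + 3) × 2.54 = 63 × 2.54 = 160.02 cm.
Mifflin-St Jeor (male): BMR = 10(116.3636) + 6.25(160.02) − 5(81) + 5 = 1163.6364 + 1000.125 − 405 + 5 = 1763.7614 kcal/day.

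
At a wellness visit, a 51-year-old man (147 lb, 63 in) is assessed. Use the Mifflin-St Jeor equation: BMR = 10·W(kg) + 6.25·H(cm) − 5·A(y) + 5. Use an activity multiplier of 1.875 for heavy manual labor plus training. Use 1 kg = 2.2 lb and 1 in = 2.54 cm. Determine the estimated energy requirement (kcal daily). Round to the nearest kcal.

2659 kcal daily

Convert to metric: weight = 147 ÷ 2.2 = 66.8182 kg; height = 63 × 2.54 = 160.02 cm.
Mifflin-St Jeor (male): BMR = 10(66.8182) + 6.25(160.02) − 5(51) + 5 = 668.1818 + 1000.125 − 255 + 5 = 1418.3068 kcal/day.
TEE = BMR × activity factor = 1418.3068 × 1.875 = 2659.3253 kcal/day.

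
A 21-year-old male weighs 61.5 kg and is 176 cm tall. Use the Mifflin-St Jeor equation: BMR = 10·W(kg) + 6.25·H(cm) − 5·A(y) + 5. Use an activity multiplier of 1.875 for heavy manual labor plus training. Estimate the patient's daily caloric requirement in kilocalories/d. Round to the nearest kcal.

3028 kilocalories/d

Mifflin-St Jeor (male): BMR = 10(61.5) + 6.25(176) − 5(21) + 5 = 615 + 1100 − 105 + 5 = 1615 kcal/day.
TEE = BMR × activity factor = 1615 × 1.875 = 3028.125 kcal/day.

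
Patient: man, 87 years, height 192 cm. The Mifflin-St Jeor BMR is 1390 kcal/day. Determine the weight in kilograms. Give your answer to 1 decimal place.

1390 = 10·W + 6.25(192) − 5(87) + 5
10·W = 1390 − 770 = 620, so W = 62 kg.

62.0 kg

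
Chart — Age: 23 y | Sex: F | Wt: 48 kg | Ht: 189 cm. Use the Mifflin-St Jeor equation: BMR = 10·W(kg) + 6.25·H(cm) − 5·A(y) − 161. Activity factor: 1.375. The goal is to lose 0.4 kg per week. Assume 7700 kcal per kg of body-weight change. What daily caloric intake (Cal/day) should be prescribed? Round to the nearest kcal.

Mifflin-St Jeor (female): BMR = 10(48) + 6.25(189) − 5(23) − 161 = 480 + 1181.25 − 115 − 161 = 1385.25 kcal/day.
TEE = 1385.25 × 1.375 = 1904.7188 kcal/day.
Required daily deficit = 0.4 × 7700 ÷ 7 = 440 kcal/day.
Target intake = 1904.7188 − 440 = 1464.7188 kcal/day.

1465 Cal/day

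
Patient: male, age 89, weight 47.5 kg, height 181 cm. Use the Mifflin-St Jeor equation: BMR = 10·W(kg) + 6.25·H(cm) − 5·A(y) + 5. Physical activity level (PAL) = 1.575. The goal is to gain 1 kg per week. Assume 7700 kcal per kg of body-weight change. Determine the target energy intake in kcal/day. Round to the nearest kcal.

Mifflin-St Jeor (male): BMR = 10(47.5) + 6.25(181) − 5(89) + 5 = 475 + 1131.25 − 445 + 5 = 1166.25 kcal/day.
TEE = 1166.25 × 1.575 = 1836.8438 kcal/day.
Required daily surplus = 1 × 7700 ÷ 7 = 1100 kcal/day.
Target intake = 1836.8438 + 1100 = 2936.8438 kcal/day.

2937 kcal/day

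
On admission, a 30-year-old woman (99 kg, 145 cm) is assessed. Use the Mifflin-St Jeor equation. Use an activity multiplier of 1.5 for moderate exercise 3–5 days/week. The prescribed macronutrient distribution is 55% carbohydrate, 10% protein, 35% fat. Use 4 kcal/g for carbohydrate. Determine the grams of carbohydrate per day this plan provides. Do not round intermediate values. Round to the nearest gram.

Mifflin-St Jeor (female): BMR = 10(99) + 6.25(145) − 5(30) − 161 = 990 + 906.25 − 150 − 161 = 1585.25 kcal/day.
TEE = 1585.25 × 1.5 = 2377.875 kcal/day.
Carbohydrate energy = 55% × 2377.875 = 1307.8313 kcal.
Carbohydrate = 1307.8313 ÷ 4 kcal/g = 326.9578 g.

327 g/day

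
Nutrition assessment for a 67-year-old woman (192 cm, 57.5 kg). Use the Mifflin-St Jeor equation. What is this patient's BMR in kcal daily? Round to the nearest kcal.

Mifflin-St Jeor (female): BMR = 10(57.5) + 6.25(192) − 5(67) − 161 = 575 + 1200 − 335 − 161 = 1279 kcal/day.

1279 kcal daily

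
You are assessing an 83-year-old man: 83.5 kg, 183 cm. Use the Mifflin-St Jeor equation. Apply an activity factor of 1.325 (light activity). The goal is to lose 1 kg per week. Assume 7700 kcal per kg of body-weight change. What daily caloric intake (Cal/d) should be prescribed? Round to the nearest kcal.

979 Cal/d

Mifflin-St Jeor (male): BMR = 10(83.5) + 6.25(183) − 5(83) + 5 = 835 + 1143.75 − 415 + 5 = 1568.75 kcal/day.
TEE = 1568.75 × 1.325 = 2078.5938 kcal/day.
Required daily deficit = 1 × 7700 ÷ 7 = 1100 kcal/day.
Target intake = 2078.5938 − 1100 = 978.5938 kcal/day.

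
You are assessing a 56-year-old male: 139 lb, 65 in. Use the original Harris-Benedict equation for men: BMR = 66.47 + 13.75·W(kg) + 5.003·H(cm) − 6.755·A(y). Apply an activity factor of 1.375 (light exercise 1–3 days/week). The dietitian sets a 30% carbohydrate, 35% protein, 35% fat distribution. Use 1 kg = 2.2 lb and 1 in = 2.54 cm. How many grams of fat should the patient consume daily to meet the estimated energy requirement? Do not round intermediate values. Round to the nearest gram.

74 g/day

Convert to metric: weight = 139 ÷ 2.2 = 63.1818 kg; height = 65 × 2.54 = 165.1 cm.
Harris-Benedict: BMR = 66.47 + 13.75(63.1818) + 5.003(165.1) − 6.755(56) = 1382.9353 kcal/day.
TEE = 1382.9353 × 1.375 = 1901.536 kcal/day.
Fat energy = 35% × 1901.536 = 665.5376 kcal.
Fat = 665.5376 ÷ 9 kcal/g = 73.9486 g.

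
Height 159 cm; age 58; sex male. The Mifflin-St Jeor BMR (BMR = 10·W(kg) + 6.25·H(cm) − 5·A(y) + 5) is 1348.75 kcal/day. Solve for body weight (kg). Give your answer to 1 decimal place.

64.0 kg

1348.75 = 10·W + 6.25(159) − 5(58) + 5
10·W = 1348.75 − 708.75 = 640, so W = 64 kg.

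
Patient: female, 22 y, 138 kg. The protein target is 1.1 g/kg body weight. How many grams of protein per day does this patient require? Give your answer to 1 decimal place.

151.8 g/day

Protein = 1.1 g/kg × 138 kg = 151.8 g/day.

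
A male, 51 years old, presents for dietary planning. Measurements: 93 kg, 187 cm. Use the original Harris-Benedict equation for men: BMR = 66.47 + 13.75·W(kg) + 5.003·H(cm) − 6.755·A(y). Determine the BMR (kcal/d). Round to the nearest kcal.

Harris-Benedict: BMR = 66.47 + 13.75(93) + 5.003(187) − 6.755(51) = 1936.276 kcal/day.

1936 kcal/d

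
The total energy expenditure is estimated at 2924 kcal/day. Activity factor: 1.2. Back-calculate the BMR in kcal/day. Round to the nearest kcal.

BMR = TEE ÷ activity factor = 2924 ÷ 1.2 = 2436.6667 kcal/day.

2437 kcal/day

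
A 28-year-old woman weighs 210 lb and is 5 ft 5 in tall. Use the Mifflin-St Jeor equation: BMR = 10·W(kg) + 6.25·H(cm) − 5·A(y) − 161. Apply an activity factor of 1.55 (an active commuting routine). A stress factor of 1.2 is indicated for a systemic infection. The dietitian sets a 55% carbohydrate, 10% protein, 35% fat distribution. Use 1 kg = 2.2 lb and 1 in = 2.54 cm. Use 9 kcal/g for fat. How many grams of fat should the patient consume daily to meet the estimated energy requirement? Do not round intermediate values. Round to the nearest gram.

122 g/day

Convert to metric: weight = 210 ÷ 2.2 = 95.4545 kg; height = (5×12 + 5) × 2.54 = 65 × 2.54 = 165.1 cm.
Mifflin-St Jeor (female): BMR = 10(95.4545) + 6.25(165.1) − 5(28) − 161 = 954.5455 + 1031.875 − 140 − 161 = 1685.4205 kcal/day.
TEE = 1685.4205 × 1.55 = 2612.4017 kcal/day.
With stress factor 1.2: 2612.4017 × 1.2 = 3134.882 kcal/day.
Fat energy = 35% × 3134.882 = 1097.2087 kcal.
Fat = 1097.2087 ÷ 9 kcal/g = 121.9121 g.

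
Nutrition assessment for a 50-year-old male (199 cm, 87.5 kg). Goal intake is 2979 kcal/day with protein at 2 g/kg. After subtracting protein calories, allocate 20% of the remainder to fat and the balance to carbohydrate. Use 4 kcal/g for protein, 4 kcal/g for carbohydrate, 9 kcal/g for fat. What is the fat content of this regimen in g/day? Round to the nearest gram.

51 g/day

Protein = 2 × 87.5 = 175 g → 175 × 4 = 700 kcal.
Non-protein calories = 2979 − 700 = 2279 kcal.
Fat: 20% × 2279 = 455.8 kcal; carbohydrate: 1823.2 kcal.
Fat: 455.8 kcal ÷ 9 kcal/g = 50.6444 g.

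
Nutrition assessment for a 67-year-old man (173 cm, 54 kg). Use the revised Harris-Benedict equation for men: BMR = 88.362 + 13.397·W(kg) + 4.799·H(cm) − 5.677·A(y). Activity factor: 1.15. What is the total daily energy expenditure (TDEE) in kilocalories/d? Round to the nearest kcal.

1451 kilocalories/d

Harris-Benedict: BMR = 88.362 + 13.397(54) + 4.799(173) − 5.677(67) = 1261.668 kcal/day.
TEE = BMR × activity factor = 1261.668 × 1.15 = 1450.9182 kcal/day.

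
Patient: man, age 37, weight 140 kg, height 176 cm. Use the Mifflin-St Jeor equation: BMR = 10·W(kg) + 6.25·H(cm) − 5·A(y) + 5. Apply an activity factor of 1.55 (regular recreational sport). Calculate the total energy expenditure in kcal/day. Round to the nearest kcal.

Mifflin-St Jeor (male): BMR = 10(140) + 6.25(176) − 5(37) + 5 = 1400 + 1100 − 185 + 5 = 2320 kcal/day.
TEE = BMR × activity factor = 2320 × 1.55 = 3596 kcal/day.

3596 kcal/day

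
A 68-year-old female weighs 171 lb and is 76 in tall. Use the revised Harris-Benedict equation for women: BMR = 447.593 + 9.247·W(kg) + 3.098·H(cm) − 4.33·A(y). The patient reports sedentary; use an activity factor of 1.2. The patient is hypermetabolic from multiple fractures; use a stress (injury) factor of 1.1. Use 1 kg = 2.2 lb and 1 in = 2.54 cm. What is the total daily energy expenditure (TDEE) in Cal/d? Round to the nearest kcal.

1940 Cal/d

Convert to metric: weight = 171 ÷ 2.2 = 77.7273 kg; height = 76 × 2.54 = 193.04 cm.
Harris-Benedict: BMR = 447.593 + 9.247(77.7273) + 3.098(193.04) − 4.33(68) = 1469.935 kcal/day.
TEE = BMR × activity factor = 1469.935 × 1.2 = 1763.922 kcal/day.
Apply stress factor: 1763.922 × 1.1 = 1940.3142 kcal/day.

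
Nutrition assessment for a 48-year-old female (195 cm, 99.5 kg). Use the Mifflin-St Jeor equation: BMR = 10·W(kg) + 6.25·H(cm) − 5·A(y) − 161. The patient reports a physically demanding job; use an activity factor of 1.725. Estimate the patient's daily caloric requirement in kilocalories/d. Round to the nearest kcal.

Mifflin-St Jeor (female): BMR = 10(99.5) + 6.25(195) − 5(48) − 161 = 995 + 1218.75 − 240 − 161 = 1812.75 kcal/day.
TEE = BMR × activity factor = 1812.75 × 1.725 = 3126.9938 kcal/day.

3127 kilocalories/d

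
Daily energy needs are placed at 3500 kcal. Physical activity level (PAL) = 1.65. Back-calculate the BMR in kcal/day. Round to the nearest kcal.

2121 kcal/day

BMR = TEE ÷ activity factor = 3500 ÷ 1.65 = 2121.2121 kcal/day.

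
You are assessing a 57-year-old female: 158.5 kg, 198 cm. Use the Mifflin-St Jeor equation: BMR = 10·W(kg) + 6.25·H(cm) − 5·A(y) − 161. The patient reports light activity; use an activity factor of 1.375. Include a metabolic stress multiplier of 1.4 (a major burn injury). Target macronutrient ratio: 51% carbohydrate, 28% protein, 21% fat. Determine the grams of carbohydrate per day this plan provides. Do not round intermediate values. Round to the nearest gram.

583 g/day

Mifflin-St Jeor (female): BMR = 10(158.5) + 6.25(198) − 5(57) − 161 = 1585 + 1237.5 − 285 − 161 = 2376.5 kcal/day.
TEE = 2376.5 × 1.375 = 3267.6875 kcal/day.
With stress factor 1.4: 3267.6875 × 1.4 = 4574.7625 kcal/day.
Carbohydrate energy = 51% × 4574.7625 = 2333.1289 kcal.
Carbohydrate = 2333.1289 ÷ 4 kcal/g = 583.2822 g.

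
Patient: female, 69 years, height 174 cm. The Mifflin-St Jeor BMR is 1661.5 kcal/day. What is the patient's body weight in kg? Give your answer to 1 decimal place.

108.0 kg

1661.5 = 10·W + 6.25(174) − 5(69) − 161
10·W = 1661.5 − 581.5 = 1080, so W = 108 kg.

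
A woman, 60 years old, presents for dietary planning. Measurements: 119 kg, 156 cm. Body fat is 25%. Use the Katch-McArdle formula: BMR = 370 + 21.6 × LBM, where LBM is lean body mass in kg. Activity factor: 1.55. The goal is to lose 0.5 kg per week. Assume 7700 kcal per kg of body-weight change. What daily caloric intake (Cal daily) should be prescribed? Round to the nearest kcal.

3012 Cal daily

LBM = 119 × (1 − 0.25) = 89.25 kg. Katch-McArdle: BMR = 370 + 21.6 × 89.25 = 2297.8 kcal/day.
TEE = 2297.8 × 1.55 = 3561.59 kcal/day.
Required daily deficit = 0.5 × 7700 ÷ 7 = 550 kcal/day.
Target intake = 3561.59 − 550 = 3011.59 kcal/day.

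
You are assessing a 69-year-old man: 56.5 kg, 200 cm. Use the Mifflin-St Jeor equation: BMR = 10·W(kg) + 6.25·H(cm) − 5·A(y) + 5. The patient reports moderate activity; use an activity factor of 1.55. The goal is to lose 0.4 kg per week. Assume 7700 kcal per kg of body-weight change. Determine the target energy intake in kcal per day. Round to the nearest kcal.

Mifflin-St Jeor (male): BMR = 10(56.5) + 6.25(200) − 5(69) + 5 = 565 + 1250 − 345 + 5 = 1475 kcal/day.
TEE = 1475 × 1.55 = 2286.25 kcal/day.
Required daily deficit = 0.4 × 7700 ÷ 7 = 440 kcal/day.
Target intake = 2286.25 − 440 = 1846.25 kcal/day.

1846 kcal per day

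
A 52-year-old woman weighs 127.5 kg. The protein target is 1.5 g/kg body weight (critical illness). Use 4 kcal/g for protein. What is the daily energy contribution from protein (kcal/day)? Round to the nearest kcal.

Protein = 1.5 g/kg × 127.5 kg = 191.25 g/day.
Protein energy = 191.25 g × 4 kcal/g = 765 kcal/day.

765 kcal/day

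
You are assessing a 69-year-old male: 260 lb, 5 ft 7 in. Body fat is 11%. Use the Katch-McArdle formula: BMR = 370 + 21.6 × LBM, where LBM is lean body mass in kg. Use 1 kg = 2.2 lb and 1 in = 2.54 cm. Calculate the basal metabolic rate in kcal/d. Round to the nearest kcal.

2642 kcal/d

Convert to metric: weight = 260 ÷ 2.2 = 118.1818 kg; height = (5×12 + 7) × 2.54 = 67 × 2.54 = 170.18 cm.
LBM = 118.1818 × (1 − 0.11) = 105.1818 kg. Katch-McArdle: BMR = 370 + 21.6 × 105.1818 = 2641.9273 kcal/day.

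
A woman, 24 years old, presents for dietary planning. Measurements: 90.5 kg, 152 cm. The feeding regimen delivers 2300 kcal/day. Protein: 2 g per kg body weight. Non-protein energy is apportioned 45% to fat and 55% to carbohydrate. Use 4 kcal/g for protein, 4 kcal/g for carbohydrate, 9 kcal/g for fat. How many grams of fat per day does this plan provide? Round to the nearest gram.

79 g/day

Protein = 2 × 90.5 = 181 g → 181 × 4 = 724 kcal.
Non-protein calories = 2300 − 724 = 1576 kcal.
Fat: 45% × 1576 = 709.2 kcal; carbohydrate: 866.8 kcal.
Fat: 709.2 kcal ÷ 9 kcal/g = 78.8 g.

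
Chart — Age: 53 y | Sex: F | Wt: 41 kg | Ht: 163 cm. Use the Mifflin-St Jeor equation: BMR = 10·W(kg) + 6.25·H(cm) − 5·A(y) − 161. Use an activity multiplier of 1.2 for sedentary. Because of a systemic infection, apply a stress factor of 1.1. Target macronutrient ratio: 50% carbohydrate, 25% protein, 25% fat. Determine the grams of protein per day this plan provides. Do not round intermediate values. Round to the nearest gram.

83 g/day

Mifflin-St Jeor (female): BMR = 10(41) + 6.25(163) − 5(53) − 161 = 410 + 1018.75 − 265 − 161 = 1002.75 kcal/day.
TEE = 1002.75 × 1.2 = 1203.3 kcal/day.
With stress factor 1.1: 1203.3 × 1.1 = 1323.63 kcal/day.
Protein energy = 25% × 1323.63 = 330.9075 kcal.
Protein = 330.9075 ÷ 4 kcal/g = 82.7269 g.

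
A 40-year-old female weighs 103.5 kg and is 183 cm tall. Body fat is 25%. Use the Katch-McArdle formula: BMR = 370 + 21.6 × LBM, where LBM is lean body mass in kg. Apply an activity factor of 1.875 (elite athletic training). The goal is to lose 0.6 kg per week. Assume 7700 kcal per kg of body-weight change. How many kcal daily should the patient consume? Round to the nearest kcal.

3178 kcal daily

LBM = 103.5 × (1 − 0.25) = 77.625 kg. Katch-McArdle: BMR = 370 + 21.6 × 77.625 = 2046.7 kcal/day.
TEE = 2046.7 × 1.875 = 3837.5625 kcal/day.
Required daily deficit = 0.6 × 7700 ÷ 7 = 660 kcal/day.
Target intake = 3837.5625 − 660 = 3177.5625 kcal/day.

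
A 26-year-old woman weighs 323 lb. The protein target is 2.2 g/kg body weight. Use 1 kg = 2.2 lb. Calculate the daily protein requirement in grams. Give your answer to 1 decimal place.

323.0 g/day

Weight in kg = 323 ÷ 2.2 = 146.8182 kg.
Protein = 2.2 g/kg × 146.8182 kg = 323 g/day.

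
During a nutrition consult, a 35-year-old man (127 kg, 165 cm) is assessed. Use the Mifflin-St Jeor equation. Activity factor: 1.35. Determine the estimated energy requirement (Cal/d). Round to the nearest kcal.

2877 Cal/d

Mifflin-St Jeor (male): BMR = 10(127) + 6.25(165) − 5(35) + 5 = 1270 + 1031.25 − 175 + 5 = 2131.25 kcal/day.
TEE = BMR × activity factor = 2131.25 × 1.35 = 2877.1875 kcal/day.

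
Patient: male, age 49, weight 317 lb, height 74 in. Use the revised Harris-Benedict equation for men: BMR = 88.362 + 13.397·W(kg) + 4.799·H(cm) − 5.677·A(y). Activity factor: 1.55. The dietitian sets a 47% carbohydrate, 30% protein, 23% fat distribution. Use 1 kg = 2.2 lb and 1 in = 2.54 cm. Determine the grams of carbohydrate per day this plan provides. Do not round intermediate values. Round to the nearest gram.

Convert to metric: weight = 317 ÷ 2.2 = 144.0909 kg; height = 74 × 2.54 = 187.96 cm.
Harris-Benedict: BMR = 88.362 + 13.397(144.0909) + 4.799(187.96) − 5.677(49) = 2642.5949 kcal/day.
TEE = 2642.5949 × 1.55 = 4096.0222 kcal/day.
Carbohydrate energy = 47% × 4096.0222 = 1925.1304 kcal.
Carbohydrate = 1925.1304 ÷ 4 kcal/g = 481.2826 g.

481 g/day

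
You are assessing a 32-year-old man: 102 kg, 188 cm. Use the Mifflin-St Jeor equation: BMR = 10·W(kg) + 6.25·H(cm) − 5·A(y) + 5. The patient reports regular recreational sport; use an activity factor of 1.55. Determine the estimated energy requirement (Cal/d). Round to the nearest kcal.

3162 Cal/d

Mifflin-St Jeor (male): BMR = 10(102) + 6.25(188) − 5(32) + 5 = 1020 + 1175 − 160 + 5 = 2040 kcal/day.
TEE = BMR × activity factor = 2040 × 1.55 = 3162 kcal/day.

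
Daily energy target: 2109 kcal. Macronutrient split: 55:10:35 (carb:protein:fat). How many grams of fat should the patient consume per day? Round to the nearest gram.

82 g/day

Fat energy = 35% × 2109 = 738.15 kcal.
At 9 kcal/g: 738.15 ÷ 9 = 82.0167 g.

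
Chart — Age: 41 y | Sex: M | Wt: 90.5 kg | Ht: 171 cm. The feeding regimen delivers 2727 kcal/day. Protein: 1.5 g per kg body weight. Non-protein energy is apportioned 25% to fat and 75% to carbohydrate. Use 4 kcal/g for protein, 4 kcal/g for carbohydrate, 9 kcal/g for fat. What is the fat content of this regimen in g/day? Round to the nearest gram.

Protein = 1.5 × 90.5 = 135.75 g → 135.75 × 4 = 543 kcal.
Non-protein calories = 2727 − 543 = 2184 kcal.
Fat: 25% × 2184 = 546 kcal; carbohydrate: 1638 kcal.
Fat: 546 kcal ÷ 9 kcal/g = 60.6667 g.

61 g/day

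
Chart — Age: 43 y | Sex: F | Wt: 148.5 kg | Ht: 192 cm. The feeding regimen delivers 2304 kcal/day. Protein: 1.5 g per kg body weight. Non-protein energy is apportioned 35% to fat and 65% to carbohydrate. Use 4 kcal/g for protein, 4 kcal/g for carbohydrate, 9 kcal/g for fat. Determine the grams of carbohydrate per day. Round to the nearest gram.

Protein = 1.5 × 148.5 = 222.75 g → 222.75 × 4 = 891 kcal.
Non-protein calories = 2304 − 891 = 1413 kcal.
Fat: 35% × 1413 = 494.55 kcal; carbohydrate: 918.45 kcal.
Carbohydrate: 918.45 kcal ÷ 4 kcal/g = 229.6125 g.

230 g/day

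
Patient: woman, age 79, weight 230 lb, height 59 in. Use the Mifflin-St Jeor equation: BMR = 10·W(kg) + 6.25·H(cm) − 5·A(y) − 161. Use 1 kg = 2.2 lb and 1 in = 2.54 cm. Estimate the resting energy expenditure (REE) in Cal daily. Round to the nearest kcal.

Convert to metric: weight = 230 ÷ 2.2 = 104.5455 kg; height = 59 × 2.54 = 149.86 cm.
Mifflin-St Jeor (female): BMR = 10(104.5455) + 6.25(149.86) − 5(79) − 161 = 1045.4545 + 936.625 − 395 − 161 = 1426.0795 kcal/day.

1426 Cal daily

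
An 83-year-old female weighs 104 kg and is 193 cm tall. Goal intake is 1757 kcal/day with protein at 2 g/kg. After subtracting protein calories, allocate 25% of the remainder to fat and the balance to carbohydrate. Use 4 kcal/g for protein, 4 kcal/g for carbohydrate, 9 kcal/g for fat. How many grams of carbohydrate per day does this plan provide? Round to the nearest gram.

173 g/day

Protein = 2 × 104 = 208 g → 208 × 4 = 832 kcal.
Non-protein calories = 1757 − 832 = 925 kcal.
Fat: 25% × 925 = 231.25 kcal; carbohydrate: 693.75 kcal.
Carbohydrate: 693.75 kcal ÷ 4 kcal/g = 173.4375 g.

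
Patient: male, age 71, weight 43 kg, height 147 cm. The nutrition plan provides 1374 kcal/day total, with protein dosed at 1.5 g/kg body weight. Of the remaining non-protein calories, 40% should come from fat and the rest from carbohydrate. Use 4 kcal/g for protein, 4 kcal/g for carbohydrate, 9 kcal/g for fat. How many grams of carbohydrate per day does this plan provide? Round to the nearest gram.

167 g/day

Protein = 1.5 × 43 = 64.5 g → 64.5 × 4 = 258 kcal.
Non-protein calories = 1374 − 258 = 1116 kcal.
Fat: 40% × 1116 = 446.4 kcal; carbohydrate: 669.6 kcal.
Carbohydrate: 669.6 kcal ÷ 4 kcal/g = 167.4 g.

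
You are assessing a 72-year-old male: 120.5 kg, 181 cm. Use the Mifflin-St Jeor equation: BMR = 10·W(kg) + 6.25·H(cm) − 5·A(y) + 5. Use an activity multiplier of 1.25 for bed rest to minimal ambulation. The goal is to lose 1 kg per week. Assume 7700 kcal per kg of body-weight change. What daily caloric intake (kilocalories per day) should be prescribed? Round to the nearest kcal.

Mifflin-St Jeor (male): BMR = 10(120.5) + 6.25(181) − 5(72) + 5 = 1205 + 1131.25 − 360 + 5 = 1981.25 kcal/day.
TEE = 1981.25 × 1.25 = 2476.5625 kcal/day.
Required daily deficit = 1 × 7700 ÷ 7 = 1100 kcal/day.
Target intake = 2476.5625 − 1100 = 1376.5625 kcal/day.

1377 kilocalories per day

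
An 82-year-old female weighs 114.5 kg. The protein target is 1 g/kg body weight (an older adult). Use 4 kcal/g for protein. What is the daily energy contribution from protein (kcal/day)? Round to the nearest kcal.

Protein = 1 g/kg × 114.5 kg = 114.5 g/day.
Protein energy = 114.5 g × 4 kcal/g = 458 kcal/day.

458 kcal/day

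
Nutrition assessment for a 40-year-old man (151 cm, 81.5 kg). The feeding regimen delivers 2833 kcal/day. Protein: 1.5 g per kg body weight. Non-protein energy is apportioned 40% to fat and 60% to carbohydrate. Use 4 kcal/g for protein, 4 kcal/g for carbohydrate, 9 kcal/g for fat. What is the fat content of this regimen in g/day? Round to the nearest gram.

104 g/day

Protein = 1.5 × 81.5 = 122.25 g → 122.25 × 4 = 489 kcal.
Non-protein calories = 2833 − 489 = 2344 kcal.
Fat: 40% × 2344 = 937.6 kcal; carbohydrate: 1406.4 kcal.
Fat: 937.6 kcal ÷ 9 kcal/g = 104.1778 g.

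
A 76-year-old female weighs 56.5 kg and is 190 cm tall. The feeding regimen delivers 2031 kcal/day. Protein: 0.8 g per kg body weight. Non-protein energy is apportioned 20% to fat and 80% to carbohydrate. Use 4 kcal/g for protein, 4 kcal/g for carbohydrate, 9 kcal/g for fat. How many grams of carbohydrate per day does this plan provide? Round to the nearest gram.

370 g/day

Protein = 0.8 × 56.5 = 45.2 g → 45.2 × 4 = 180.8 kcal.
Non-protein calories = 2031 − 180.8 = 1850.2 kcal.
Fat: 20% × 1850.2 = 370.04 kcal; carbohydrate: 1480.16 kcal.
Carbohydrate: 1480.16 kcal ÷ 4 kcal/g = 370.04 g.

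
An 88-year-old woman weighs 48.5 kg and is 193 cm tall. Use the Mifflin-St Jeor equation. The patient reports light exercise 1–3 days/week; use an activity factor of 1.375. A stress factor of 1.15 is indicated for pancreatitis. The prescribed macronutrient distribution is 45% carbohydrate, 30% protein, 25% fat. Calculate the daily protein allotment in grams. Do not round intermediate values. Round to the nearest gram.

Mifflin-St Jeor (female): BMR = 10(48.5) + 6.25(193) − 5(88) − 161 = 485 + 1206.25 − 440 − 161 = 1090.25 kcal/day.
TEE = 1090.25 × 1.375 = 1499.0938 kcal/day.
With stress factor 1.15: 1499.0938 × 1.15 = 1723.9578 kcal/day.
Protein energy = 30% × 1723.9578 = 517.1873 kcal.
Protein = 517.1873 ÷ 4 kcal/g = 129.2968 g.

129 g/day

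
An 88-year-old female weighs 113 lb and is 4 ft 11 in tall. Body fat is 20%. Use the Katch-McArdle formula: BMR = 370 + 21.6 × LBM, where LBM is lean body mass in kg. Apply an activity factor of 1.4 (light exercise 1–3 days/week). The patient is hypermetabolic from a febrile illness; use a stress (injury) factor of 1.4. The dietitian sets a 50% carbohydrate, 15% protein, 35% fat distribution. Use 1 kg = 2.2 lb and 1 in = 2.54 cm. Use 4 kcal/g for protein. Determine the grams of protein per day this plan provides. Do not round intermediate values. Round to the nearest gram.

92 g/day

Convert to metric: weight = 113 ÷ 2.2 = 51.3636 kg; height = (4×12 + 11) × 2.54 = 59 × 2.54 = 149.86 cm.
LBM = 51.3636 × (1 − 0.2) = 41.0909 kg. Katch-McArdle: BMR = 370 + 21.6 × 41.0909 = 1257.5636 kcal/day.
TEE = 1257.5636 × 1.4 = 1760.5891 kcal/day.
With stress factor 1.4: 1760.5891 × 1.4 = 2464.8247 kcal/day.
Protein energy = 15% × 2464.8247 = 369.7237 kcal.
Protein = 369.7237 ÷ 4 kcal/g = 92.4309 g.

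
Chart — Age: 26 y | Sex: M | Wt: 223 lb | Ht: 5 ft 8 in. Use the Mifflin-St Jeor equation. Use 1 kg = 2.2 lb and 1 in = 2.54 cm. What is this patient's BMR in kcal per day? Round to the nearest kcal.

1968 kcal per day

Convert to metric: weight = 223 ÷ 2.2 = 101.3636 kg; height = (5×12 + 8) × 2.54 = 68 × 2.54 = 172.72 cm.
Mifflin-St Jeor (male): BMR = 10(101.3636) + 6.25(172.72) − 5(26) + 5 = 1013.6364 + 1079.5 − 130 + 5 = 1968.1364 kcal/day.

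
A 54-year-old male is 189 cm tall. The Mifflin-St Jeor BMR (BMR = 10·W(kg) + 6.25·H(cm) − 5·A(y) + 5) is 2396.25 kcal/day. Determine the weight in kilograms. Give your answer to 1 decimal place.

2396.25 = 10·W + 6.25(189) − 5(54) + 5
10·W = 2396.25 − 916.25 = 1480, so W = 148 kg.

148.0 kg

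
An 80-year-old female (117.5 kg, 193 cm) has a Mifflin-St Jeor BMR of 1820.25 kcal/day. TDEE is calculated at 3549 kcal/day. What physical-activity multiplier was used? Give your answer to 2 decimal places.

1.95

Activity factor = TEE ÷ BMR = 3549 ÷ 1820.25 = 1.95.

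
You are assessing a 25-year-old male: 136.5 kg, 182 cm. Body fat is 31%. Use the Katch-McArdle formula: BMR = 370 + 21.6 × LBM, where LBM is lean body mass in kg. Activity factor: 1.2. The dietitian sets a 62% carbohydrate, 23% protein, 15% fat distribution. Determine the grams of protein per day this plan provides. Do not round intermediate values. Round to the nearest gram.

LBM = 136.5 × (1 − 0.31) = 94.185 kg. Katch-McArdle: BMR = 370 + 21.6 × 94.185 = 2404.396 kcal/day.
TEE = 2404.396 × 1.2 = 2885.2752 kcal/day.
Protein energy = 23% × 2885.2752 = 663.6133 kcal.
Protein = 663.6133 ÷ 4 kcal/g = 165.9033 g.

166 g/day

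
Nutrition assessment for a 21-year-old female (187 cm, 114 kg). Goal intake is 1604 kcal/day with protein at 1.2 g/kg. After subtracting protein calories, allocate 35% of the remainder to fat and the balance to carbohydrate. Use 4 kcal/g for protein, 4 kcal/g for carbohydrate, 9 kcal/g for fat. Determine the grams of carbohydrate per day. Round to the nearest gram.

172 g/day

Protein = 1.2 × 114 = 136.8 g → 136.8 × 4 = 547.2 kcal.
Non-protein calories = 1604 − 547.2 = 1056.8 kcal.
Fat: 35% × 1056.8 = 369.88 kcal; carbohydrate: 686.92 kcal.
Carbohydrate: 686.92 kcal ÷ 4 kcal/g = 171.73 g.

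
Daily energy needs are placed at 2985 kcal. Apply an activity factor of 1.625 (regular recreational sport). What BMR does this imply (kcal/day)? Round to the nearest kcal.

BMR = TEE ÷ activity factor = 2985 ÷ 1.625 = 1836.9231 kcal/day.

1837 kcal/day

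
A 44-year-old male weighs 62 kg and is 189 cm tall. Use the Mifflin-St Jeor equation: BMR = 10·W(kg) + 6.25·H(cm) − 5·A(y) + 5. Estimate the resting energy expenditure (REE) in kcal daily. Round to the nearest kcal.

1586 kcal daily

Mifflin-St Jeor (male): BMR = 10(62) + 6.25(189) − 5(44) + 5 = 620 + 1181.25 − 220 + 5 = 1586.25 kcal/day.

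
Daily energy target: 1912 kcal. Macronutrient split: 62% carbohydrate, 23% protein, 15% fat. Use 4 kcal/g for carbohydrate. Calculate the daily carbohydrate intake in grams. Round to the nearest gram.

296 g/day

Carbohydrate energy = 62% × 1912 = 1185.44 kcal.
At 4 kcal/g: 1185.44 ÷ 4 = 296.36 g.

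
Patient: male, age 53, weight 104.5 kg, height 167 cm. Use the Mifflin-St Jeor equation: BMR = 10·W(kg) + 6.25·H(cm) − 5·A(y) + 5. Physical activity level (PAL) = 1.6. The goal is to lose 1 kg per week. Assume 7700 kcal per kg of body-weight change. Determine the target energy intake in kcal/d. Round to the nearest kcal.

1826 kcal/d

Mifflin-St Jeor (male): BMR = 10(104.5) + 6.25(167) − 5(53) + 5 = 1045 + 1043.75 − 265 + 5 = 1828.75 kcal/day.
TEE = 1828.75 × 1.6 = 2926 kcal/day.
Required daily deficit = 1 × 7700 ÷ 7 = 1100 kcal/day.
Target intake = 2926 − 1100 = 1826 kcal/day.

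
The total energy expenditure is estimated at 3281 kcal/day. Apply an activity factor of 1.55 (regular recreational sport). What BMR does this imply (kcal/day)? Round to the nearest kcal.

2117 kcal/day

BMR = TEE ÷ activity factor = 3281 ÷ 1.55 = 2116.7742 kcal/day.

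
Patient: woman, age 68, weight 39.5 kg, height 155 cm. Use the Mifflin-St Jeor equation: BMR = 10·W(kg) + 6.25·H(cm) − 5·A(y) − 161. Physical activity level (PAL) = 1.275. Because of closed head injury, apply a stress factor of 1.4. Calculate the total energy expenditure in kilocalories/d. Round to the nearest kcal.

1540 kilocalories/d

Mifflin-St Jeor (female): BMR = 10(39.5) + 6.25(155) − 5(68) − 161 = 395 + 968.75 − 340 − 161 = 862.75 kcal/day.
TEE = BMR × activity factor = 862.75 × 1.275 = 1100.0063 kcal/day.
Apply stress factor: 1100.0063 × 1.4 = 1540.0088 kcal/day.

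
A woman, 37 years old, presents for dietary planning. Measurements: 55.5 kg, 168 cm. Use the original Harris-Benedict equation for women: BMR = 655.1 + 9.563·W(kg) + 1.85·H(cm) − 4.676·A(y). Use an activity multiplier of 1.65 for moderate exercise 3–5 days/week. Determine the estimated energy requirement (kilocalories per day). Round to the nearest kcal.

2184 kilocalories per day

Harris-Benedict: BMR = 655.1 + 9.563(55.5) + 1.85(168) − 4.676(37) = 1323.6345 kcal/day.
TEE = BMR × activity factor = 1323.6345 × 1.65 = 2183.9969 kcal/day.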